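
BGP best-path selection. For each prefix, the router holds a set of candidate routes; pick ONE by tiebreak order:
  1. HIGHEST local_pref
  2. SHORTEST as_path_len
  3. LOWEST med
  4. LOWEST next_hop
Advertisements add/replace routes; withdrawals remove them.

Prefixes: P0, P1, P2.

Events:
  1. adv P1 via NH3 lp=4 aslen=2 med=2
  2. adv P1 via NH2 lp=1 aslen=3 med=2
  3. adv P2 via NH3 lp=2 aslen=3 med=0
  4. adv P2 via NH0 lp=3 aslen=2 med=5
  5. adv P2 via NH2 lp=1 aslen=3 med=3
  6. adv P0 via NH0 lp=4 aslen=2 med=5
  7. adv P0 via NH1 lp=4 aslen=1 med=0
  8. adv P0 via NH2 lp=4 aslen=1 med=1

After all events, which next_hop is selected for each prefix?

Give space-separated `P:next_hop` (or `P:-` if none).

Op 1: best P0=- P1=NH3 P2=-
Op 2: best P0=- P1=NH3 P2=-
Op 3: best P0=- P1=NH3 P2=NH3
Op 4: best P0=- P1=NH3 P2=NH0
Op 5: best P0=- P1=NH3 P2=NH0
Op 6: best P0=NH0 P1=NH3 P2=NH0
Op 7: best P0=NH1 P1=NH3 P2=NH0
Op 8: best P0=NH1 P1=NH3 P2=NH0

Answer: P0:NH1 P1:NH3 P2:NH0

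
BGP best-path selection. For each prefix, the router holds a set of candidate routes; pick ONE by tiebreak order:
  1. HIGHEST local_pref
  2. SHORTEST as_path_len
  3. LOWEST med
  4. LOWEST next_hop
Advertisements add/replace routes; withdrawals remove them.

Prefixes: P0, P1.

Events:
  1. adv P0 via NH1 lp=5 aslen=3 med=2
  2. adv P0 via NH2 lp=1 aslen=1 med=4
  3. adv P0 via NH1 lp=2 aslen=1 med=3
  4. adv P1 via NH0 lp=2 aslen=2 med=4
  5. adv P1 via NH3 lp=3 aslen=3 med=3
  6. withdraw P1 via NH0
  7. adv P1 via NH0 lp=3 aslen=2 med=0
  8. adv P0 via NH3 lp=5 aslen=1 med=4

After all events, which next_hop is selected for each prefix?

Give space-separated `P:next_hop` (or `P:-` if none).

Answer: P0:NH3 P1:NH0

Derivation:
Op 1: best P0=NH1 P1=-
Op 2: best P0=NH1 P1=-
Op 3: best P0=NH1 P1=-
Op 4: best P0=NH1 P1=NH0
Op 5: best P0=NH1 P1=NH3
Op 6: best P0=NH1 P1=NH3
Op 7: best P0=NH1 P1=NH0
Op 8: best P0=NH3 P1=NH0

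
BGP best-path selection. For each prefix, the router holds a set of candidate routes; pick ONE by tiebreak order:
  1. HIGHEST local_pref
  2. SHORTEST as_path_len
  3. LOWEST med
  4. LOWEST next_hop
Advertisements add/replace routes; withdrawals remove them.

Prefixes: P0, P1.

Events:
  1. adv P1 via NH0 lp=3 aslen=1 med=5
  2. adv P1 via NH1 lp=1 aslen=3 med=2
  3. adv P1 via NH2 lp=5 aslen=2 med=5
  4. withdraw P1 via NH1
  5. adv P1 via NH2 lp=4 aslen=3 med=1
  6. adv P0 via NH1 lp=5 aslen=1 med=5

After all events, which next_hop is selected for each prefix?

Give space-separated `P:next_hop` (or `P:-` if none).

Answer: P0:NH1 P1:NH2

Derivation:
Op 1: best P0=- P1=NH0
Op 2: best P0=- P1=NH0
Op 3: best P0=- P1=NH2
Op 4: best P0=- P1=NH2
Op 5: best P0=- P1=NH2
Op 6: best P0=NH1 P1=NH2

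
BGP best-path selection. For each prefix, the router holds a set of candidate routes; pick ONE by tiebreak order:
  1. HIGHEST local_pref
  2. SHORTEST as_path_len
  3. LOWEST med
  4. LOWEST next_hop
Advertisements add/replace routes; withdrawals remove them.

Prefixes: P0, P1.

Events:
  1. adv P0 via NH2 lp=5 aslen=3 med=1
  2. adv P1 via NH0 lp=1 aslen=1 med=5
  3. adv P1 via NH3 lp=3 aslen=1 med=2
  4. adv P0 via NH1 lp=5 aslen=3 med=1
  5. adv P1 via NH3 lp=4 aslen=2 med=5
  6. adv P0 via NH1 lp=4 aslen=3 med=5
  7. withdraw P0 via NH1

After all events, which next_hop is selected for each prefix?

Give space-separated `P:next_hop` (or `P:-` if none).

Op 1: best P0=NH2 P1=-
Op 2: best P0=NH2 P1=NH0
Op 3: best P0=NH2 P1=NH3
Op 4: best P0=NH1 P1=NH3
Op 5: best P0=NH1 P1=NH3
Op 6: best P0=NH2 P1=NH3
Op 7: best P0=NH2 P1=NH3

Answer: P0:NH2 P1:NH3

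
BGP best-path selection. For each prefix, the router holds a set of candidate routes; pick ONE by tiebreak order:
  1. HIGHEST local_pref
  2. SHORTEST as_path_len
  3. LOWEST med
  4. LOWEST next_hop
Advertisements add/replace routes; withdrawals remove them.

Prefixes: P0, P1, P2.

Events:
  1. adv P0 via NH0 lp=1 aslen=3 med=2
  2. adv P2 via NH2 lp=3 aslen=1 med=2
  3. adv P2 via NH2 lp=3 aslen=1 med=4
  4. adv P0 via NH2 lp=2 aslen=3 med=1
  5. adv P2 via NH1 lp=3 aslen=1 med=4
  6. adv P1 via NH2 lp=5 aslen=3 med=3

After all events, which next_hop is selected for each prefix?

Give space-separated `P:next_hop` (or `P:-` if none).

Answer: P0:NH2 P1:NH2 P2:NH1

Derivation:
Op 1: best P0=NH0 P1=- P2=-
Op 2: best P0=NH0 P1=- P2=NH2
Op 3: best P0=NH0 P1=- P2=NH2
Op 4: best P0=NH2 P1=- P2=NH2
Op 5: best P0=NH2 P1=- P2=NH1
Op 6: best P0=NH2 P1=NH2 P2=NH1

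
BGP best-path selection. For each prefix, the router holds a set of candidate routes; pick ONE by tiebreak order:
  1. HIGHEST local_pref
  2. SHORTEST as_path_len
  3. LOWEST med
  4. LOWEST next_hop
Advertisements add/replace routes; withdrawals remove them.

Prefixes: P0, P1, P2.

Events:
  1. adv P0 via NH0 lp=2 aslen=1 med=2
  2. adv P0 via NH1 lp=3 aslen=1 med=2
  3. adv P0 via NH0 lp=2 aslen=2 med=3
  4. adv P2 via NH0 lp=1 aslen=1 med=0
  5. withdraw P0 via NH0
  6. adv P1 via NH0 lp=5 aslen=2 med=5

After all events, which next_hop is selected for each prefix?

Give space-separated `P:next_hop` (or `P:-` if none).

Answer: P0:NH1 P1:NH0 P2:NH0

Derivation:
Op 1: best P0=NH0 P1=- P2=-
Op 2: best P0=NH1 P1=- P2=-
Op 3: best P0=NH1 P1=- P2=-
Op 4: best P0=NH1 P1=- P2=NH0
Op 5: best P0=NH1 P1=- P2=NH0
Op 6: best P0=NH1 P1=NH0 P2=NH0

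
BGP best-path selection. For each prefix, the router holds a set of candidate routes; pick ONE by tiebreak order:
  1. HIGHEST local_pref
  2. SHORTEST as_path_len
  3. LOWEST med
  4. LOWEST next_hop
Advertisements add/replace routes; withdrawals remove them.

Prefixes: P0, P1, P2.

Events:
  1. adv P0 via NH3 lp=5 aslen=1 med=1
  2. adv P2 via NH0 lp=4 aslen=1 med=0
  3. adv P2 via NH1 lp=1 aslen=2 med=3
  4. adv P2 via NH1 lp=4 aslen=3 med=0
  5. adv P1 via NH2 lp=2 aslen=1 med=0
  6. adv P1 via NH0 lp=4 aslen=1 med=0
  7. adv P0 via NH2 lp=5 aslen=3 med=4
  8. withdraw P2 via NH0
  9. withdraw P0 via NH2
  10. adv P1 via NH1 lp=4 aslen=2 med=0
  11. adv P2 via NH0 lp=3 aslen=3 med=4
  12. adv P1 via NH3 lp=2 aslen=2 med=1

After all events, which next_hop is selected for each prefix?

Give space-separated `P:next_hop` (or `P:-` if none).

Answer: P0:NH3 P1:NH0 P2:NH1

Derivation:
Op 1: best P0=NH3 P1=- P2=-
Op 2: best P0=NH3 P1=- P2=NH0
Op 3: best P0=NH3 P1=- P2=NH0
Op 4: best P0=NH3 P1=- P2=NH0
Op 5: best P0=NH3 P1=NH2 P2=NH0
Op 6: best P0=NH3 P1=NH0 P2=NH0
Op 7: best P0=NH3 P1=NH0 P2=NH0
Op 8: best P0=NH3 P1=NH0 P2=NH1
Op 9: best P0=NH3 P1=NH0 P2=NH1
Op 10: best P0=NH3 P1=NH0 P2=NH1
Op 11: best P0=NH3 P1=NH0 P2=NH1
Op 12: best P0=NH3 P1=NH0 P2=NH1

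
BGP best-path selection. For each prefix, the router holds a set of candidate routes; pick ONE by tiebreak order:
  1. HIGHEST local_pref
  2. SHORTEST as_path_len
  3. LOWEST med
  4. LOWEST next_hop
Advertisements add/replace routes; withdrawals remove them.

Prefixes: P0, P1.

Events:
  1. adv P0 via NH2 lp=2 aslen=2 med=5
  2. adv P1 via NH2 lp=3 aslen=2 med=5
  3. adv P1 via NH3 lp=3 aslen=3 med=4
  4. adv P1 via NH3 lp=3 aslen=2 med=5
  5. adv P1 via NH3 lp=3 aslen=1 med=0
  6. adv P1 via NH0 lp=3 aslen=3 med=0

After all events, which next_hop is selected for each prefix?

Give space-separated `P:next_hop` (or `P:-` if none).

Op 1: best P0=NH2 P1=-
Op 2: best P0=NH2 P1=NH2
Op 3: best P0=NH2 P1=NH2
Op 4: best P0=NH2 P1=NH2
Op 5: best P0=NH2 P1=NH3
Op 6: best P0=NH2 P1=NH3

Answer: P0:NH2 P1:NH3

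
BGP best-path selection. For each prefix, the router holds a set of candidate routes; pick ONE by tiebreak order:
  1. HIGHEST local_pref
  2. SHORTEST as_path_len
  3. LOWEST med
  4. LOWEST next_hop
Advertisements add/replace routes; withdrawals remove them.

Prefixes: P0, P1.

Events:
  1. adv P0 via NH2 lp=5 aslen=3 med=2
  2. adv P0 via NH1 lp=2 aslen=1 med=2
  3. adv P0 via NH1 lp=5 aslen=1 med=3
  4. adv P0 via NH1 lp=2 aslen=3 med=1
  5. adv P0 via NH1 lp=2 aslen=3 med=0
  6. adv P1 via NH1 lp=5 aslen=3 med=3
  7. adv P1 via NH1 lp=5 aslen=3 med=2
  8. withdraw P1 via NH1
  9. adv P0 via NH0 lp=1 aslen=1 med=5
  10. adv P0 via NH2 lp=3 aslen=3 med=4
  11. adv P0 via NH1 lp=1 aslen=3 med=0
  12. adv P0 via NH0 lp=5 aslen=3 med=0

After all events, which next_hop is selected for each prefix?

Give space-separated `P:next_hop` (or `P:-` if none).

Op 1: best P0=NH2 P1=-
Op 2: best P0=NH2 P1=-
Op 3: best P0=NH1 P1=-
Op 4: best P0=NH2 P1=-
Op 5: best P0=NH2 P1=-
Op 6: best P0=NH2 P1=NH1
Op 7: best P0=NH2 P1=NH1
Op 8: best P0=NH2 P1=-
Op 9: best P0=NH2 P1=-
Op 10: best P0=NH2 P1=-
Op 11: best P0=NH2 P1=-
Op 12: best P0=NH0 P1=-

Answer: P0:NH0 P1:-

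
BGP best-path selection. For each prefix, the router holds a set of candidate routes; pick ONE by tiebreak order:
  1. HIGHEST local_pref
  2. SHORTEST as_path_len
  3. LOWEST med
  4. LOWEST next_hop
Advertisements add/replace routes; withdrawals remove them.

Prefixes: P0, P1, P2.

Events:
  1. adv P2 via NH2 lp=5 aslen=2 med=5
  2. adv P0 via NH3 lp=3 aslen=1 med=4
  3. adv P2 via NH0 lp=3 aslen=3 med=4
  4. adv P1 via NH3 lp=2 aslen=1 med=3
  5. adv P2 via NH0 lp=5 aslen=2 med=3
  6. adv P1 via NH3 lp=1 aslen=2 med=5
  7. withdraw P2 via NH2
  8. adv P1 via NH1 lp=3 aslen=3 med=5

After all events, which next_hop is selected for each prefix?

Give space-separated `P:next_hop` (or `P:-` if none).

Answer: P0:NH3 P1:NH1 P2:NH0

Derivation:
Op 1: best P0=- P1=- P2=NH2
Op 2: best P0=NH3 P1=- P2=NH2
Op 3: best P0=NH3 P1=- P2=NH2
Op 4: best P0=NH3 P1=NH3 P2=NH2
Op 5: best P0=NH3 P1=NH3 P2=NH0
Op 6: best P0=NH3 P1=NH3 P2=NH0
Op 7: best P0=NH3 P1=NH3 P2=NH0
Op 8: best P0=NH3 P1=NH1 P2=NH0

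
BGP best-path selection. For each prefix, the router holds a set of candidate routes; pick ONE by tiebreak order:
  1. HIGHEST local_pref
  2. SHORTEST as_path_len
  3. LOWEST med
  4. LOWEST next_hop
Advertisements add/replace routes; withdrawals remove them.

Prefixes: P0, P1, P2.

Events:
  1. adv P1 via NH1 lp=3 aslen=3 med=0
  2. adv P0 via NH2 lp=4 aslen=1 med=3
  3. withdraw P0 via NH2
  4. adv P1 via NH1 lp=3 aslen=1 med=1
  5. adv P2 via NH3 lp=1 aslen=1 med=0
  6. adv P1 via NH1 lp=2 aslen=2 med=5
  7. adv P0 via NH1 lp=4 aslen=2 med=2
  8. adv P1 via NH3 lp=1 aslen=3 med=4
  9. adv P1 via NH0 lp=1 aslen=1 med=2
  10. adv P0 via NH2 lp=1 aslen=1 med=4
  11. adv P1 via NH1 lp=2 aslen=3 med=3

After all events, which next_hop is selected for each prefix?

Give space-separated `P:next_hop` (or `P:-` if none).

Answer: P0:NH1 P1:NH1 P2:NH3

Derivation:
Op 1: best P0=- P1=NH1 P2=-
Op 2: best P0=NH2 P1=NH1 P2=-
Op 3: best P0=- P1=NH1 P2=-
Op 4: best P0=- P1=NH1 P2=-
Op 5: best P0=- P1=NH1 P2=NH3
Op 6: best P0=- P1=NH1 P2=NH3
Op 7: best P0=NH1 P1=NH1 P2=NH3
Op 8: best P0=NH1 P1=NH1 P2=NH3
Op 9: best P0=NH1 P1=NH1 P2=NH3
Op 10: best P0=NH1 P1=NH1 P2=NH3
Op 11: best P0=NH1 P1=NH1 P2=NH3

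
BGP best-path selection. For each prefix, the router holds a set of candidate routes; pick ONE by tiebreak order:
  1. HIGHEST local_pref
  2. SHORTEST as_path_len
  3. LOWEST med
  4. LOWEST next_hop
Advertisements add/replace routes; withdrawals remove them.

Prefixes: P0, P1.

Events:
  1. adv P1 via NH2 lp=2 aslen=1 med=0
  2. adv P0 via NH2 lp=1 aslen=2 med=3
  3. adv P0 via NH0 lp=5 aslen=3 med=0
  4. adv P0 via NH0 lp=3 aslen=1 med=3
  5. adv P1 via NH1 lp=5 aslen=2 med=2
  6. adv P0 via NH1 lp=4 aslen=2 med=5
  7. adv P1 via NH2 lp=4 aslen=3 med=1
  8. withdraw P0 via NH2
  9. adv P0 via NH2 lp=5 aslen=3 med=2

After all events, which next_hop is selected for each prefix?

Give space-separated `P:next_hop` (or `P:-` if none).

Op 1: best P0=- P1=NH2
Op 2: best P0=NH2 P1=NH2
Op 3: best P0=NH0 P1=NH2
Op 4: best P0=NH0 P1=NH2
Op 5: best P0=NH0 P1=NH1
Op 6: best P0=NH1 P1=NH1
Op 7: best P0=NH1 P1=NH1
Op 8: best P0=NH1 P1=NH1
Op 9: best P0=NH2 P1=NH1

Answer: P0:NH2 P1:NH1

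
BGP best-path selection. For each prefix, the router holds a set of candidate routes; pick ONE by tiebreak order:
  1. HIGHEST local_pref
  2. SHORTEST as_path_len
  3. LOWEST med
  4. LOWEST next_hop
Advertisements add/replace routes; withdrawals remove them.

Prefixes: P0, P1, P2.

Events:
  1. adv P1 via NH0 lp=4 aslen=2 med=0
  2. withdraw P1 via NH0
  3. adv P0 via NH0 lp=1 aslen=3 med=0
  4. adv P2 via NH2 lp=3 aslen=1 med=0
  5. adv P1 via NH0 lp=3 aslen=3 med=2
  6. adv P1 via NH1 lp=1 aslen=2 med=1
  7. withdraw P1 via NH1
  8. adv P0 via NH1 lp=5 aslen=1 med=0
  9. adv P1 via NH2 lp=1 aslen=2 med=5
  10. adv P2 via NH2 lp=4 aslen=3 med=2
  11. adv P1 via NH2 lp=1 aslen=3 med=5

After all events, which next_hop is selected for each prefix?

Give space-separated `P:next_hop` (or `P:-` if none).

Answer: P0:NH1 P1:NH0 P2:NH2

Derivation:
Op 1: best P0=- P1=NH0 P2=-
Op 2: best P0=- P1=- P2=-
Op 3: best P0=NH0 P1=- P2=-
Op 4: best P0=NH0 P1=- P2=NH2
Op 5: best P0=NH0 P1=NH0 P2=NH2
Op 6: best P0=NH0 P1=NH0 P2=NH2
Op 7: best P0=NH0 P1=NH0 P2=NH2
Op 8: best P0=NH1 P1=NH0 P2=NH2
Op 9: best P0=NH1 P1=NH0 P2=NH2
Op 10: best P0=NH1 P1=NH0 P2=NH2
Op 11: best P0=NH1 P1=NH0 P2=NH2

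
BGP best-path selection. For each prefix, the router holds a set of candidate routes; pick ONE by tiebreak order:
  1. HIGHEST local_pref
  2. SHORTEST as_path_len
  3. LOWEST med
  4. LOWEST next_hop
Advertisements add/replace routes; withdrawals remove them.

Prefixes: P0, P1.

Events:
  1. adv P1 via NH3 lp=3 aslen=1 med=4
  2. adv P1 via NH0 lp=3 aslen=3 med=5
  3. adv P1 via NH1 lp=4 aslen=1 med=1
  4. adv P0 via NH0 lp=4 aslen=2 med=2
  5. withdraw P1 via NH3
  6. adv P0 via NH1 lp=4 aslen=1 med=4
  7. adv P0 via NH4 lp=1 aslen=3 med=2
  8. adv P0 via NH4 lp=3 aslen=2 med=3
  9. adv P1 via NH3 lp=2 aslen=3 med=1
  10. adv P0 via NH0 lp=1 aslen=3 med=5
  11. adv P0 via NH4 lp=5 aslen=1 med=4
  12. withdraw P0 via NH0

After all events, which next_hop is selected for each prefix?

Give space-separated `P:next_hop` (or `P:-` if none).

Op 1: best P0=- P1=NH3
Op 2: best P0=- P1=NH3
Op 3: best P0=- P1=NH1
Op 4: best P0=NH0 P1=NH1
Op 5: best P0=NH0 P1=NH1
Op 6: best P0=NH1 P1=NH1
Op 7: best P0=NH1 P1=NH1
Op 8: best P0=NH1 P1=NH1
Op 9: best P0=NH1 P1=NH1
Op 10: best P0=NH1 P1=NH1
Op 11: best P0=NH4 P1=NH1
Op 12: best P0=NH4 P1=NH1

Answer: P0:NH4 P1:NH1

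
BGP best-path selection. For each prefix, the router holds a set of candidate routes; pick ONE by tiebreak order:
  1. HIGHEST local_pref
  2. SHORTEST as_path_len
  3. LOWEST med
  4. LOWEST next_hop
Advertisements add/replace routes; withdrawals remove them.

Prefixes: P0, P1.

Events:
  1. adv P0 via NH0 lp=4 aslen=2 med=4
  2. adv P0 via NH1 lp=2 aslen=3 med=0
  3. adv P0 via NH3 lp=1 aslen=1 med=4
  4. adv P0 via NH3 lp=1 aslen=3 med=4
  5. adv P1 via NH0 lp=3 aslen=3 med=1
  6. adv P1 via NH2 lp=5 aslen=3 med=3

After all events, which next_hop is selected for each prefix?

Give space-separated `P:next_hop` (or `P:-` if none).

Op 1: best P0=NH0 P1=-
Op 2: best P0=NH0 P1=-
Op 3: best P0=NH0 P1=-
Op 4: best P0=NH0 P1=-
Op 5: best P0=NH0 P1=NH0
Op 6: best P0=NH0 P1=NH2

Answer: P0:NH0 P1:NH2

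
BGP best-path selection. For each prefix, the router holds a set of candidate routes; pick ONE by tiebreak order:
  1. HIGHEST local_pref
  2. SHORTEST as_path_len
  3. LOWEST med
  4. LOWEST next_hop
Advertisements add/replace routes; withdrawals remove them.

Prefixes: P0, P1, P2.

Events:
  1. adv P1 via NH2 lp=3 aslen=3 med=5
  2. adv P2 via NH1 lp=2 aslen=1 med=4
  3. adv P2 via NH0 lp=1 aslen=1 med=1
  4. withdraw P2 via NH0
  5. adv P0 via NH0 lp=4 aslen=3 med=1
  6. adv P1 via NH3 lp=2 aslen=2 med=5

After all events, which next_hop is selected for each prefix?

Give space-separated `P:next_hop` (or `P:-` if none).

Answer: P0:NH0 P1:NH2 P2:NH1

Derivation:
Op 1: best P0=- P1=NH2 P2=-
Op 2: best P0=- P1=NH2 P2=NH1
Op 3: best P0=- P1=NH2 P2=NH1
Op 4: best P0=- P1=NH2 P2=NH1
Op 5: best P0=NH0 P1=NH2 P2=NH1
Op 6: best P0=NH0 P1=NH2 P2=NH1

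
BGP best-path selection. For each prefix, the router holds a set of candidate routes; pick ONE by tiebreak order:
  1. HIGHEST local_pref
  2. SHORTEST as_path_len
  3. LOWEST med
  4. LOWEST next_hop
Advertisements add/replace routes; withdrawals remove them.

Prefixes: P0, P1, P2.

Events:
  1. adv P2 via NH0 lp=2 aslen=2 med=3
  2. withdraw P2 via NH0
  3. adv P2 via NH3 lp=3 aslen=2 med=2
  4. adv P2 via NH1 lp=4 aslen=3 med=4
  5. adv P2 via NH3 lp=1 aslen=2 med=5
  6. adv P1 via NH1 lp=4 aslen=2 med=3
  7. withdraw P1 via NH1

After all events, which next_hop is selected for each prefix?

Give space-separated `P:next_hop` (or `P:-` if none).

Op 1: best P0=- P1=- P2=NH0
Op 2: best P0=- P1=- P2=-
Op 3: best P0=- P1=- P2=NH3
Op 4: best P0=- P1=- P2=NH1
Op 5: best P0=- P1=- P2=NH1
Op 6: best P0=- P1=NH1 P2=NH1
Op 7: best P0=- P1=- P2=NH1

Answer: P0:- P1:- P2:NH1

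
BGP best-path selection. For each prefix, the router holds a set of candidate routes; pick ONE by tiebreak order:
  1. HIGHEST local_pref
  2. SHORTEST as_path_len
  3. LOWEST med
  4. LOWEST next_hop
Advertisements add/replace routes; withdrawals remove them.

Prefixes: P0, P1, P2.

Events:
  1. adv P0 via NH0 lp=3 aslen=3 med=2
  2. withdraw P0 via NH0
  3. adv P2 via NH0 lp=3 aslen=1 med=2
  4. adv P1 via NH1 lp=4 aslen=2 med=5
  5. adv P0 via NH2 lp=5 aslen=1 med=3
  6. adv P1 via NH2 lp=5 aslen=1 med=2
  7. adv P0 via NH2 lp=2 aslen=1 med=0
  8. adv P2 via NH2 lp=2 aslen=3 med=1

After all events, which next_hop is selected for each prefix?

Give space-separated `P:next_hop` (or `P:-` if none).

Op 1: best P0=NH0 P1=- P2=-
Op 2: best P0=- P1=- P2=-
Op 3: best P0=- P1=- P2=NH0
Op 4: best P0=- P1=NH1 P2=NH0
Op 5: best P0=NH2 P1=NH1 P2=NH0
Op 6: best P0=NH2 P1=NH2 P2=NH0
Op 7: best P0=NH2 P1=NH2 P2=NH0
Op 8: best P0=NH2 P1=NH2 P2=NH0

Answer: P0:NH2 P1:NH2 P2:NH0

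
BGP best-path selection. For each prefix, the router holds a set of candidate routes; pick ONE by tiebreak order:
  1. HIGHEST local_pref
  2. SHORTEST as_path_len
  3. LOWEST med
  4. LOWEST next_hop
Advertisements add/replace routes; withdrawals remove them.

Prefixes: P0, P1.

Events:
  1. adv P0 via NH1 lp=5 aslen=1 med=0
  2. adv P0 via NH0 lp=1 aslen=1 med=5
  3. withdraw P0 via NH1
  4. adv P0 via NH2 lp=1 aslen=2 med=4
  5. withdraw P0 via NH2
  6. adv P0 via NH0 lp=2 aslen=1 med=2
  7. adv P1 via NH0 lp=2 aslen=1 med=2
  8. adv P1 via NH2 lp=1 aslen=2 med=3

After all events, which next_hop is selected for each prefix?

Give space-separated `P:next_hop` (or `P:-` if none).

Op 1: best P0=NH1 P1=-
Op 2: best P0=NH1 P1=-
Op 3: best P0=NH0 P1=-
Op 4: best P0=NH0 P1=-
Op 5: best P0=NH0 P1=-
Op 6: best P0=NH0 P1=-
Op 7: best P0=NH0 P1=NH0
Op 8: best P0=NH0 P1=NH0

Answer: P0:NH0 P1:NH0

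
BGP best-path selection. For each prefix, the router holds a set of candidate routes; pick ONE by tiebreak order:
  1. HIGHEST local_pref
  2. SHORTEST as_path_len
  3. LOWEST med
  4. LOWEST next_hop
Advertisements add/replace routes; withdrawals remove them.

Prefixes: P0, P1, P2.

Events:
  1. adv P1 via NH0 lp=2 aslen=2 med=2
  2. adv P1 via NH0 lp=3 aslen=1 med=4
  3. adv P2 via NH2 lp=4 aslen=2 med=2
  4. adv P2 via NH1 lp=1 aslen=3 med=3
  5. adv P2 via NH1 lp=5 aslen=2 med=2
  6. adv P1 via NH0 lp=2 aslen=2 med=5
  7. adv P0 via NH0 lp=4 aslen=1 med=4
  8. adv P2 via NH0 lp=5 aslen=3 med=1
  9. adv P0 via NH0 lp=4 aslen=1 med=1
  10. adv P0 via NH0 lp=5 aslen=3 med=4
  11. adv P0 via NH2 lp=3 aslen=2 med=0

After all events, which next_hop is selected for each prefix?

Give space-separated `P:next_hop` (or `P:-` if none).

Answer: P0:NH0 P1:NH0 P2:NH1

Derivation:
Op 1: best P0=- P1=NH0 P2=-
Op 2: best P0=- P1=NH0 P2=-
Op 3: best P0=- P1=NH0 P2=NH2
Op 4: best P0=- P1=NH0 P2=NH2
Op 5: best P0=- P1=NH0 P2=NH1
Op 6: best P0=- P1=NH0 P2=NH1
Op 7: best P0=NH0 P1=NH0 P2=NH1
Op 8: best P0=NH0 P1=NH0 P2=NH1
Op 9: best P0=NH0 P1=NH0 P2=NH1
Op 10: best P0=NH0 P1=NH0 P2=NH1
Op 11: best P0=NH0 P1=NH0 P2=NH1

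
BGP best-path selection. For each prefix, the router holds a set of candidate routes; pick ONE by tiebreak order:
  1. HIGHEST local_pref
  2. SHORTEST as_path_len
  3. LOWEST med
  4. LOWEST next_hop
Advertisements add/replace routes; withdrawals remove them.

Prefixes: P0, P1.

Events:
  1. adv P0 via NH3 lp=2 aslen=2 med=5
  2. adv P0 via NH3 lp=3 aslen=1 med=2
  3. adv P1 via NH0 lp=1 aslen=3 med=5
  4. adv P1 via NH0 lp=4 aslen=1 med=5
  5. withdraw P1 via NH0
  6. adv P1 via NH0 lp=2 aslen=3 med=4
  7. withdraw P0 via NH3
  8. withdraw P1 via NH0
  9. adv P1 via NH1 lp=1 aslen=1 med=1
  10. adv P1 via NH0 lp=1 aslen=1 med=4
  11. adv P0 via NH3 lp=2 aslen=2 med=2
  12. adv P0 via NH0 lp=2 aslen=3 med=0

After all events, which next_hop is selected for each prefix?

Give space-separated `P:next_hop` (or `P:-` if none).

Op 1: best P0=NH3 P1=-
Op 2: best P0=NH3 P1=-
Op 3: best P0=NH3 P1=NH0
Op 4: best P0=NH3 P1=NH0
Op 5: best P0=NH3 P1=-
Op 6: best P0=NH3 P1=NH0
Op 7: best P0=- P1=NH0
Op 8: best P0=- P1=-
Op 9: best P0=- P1=NH1
Op 10: best P0=- P1=NH1
Op 11: best P0=NH3 P1=NH1
Op 12: best P0=NH3 P1=NH1

Answer: P0:NH3 P1:NH1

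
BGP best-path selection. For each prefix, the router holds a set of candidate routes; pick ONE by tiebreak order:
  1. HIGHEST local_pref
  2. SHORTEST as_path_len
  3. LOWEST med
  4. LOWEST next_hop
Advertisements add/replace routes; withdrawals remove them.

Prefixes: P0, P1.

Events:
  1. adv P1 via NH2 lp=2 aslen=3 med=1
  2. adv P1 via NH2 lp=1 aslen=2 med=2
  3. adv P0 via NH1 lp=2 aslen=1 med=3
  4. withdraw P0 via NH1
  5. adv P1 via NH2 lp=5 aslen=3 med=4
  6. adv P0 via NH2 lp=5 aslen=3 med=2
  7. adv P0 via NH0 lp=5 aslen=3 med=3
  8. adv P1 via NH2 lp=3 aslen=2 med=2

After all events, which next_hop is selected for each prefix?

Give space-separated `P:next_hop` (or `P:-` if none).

Answer: P0:NH2 P1:NH2

Derivation:
Op 1: best P0=- P1=NH2
Op 2: best P0=- P1=NH2
Op 3: best P0=NH1 P1=NH2
Op 4: best P0=- P1=NH2
Op 5: best P0=- P1=NH2
Op 6: best P0=NH2 P1=NH2
Op 7: best P0=NH2 P1=NH2
Op 8: best P0=NH2 P1=NH2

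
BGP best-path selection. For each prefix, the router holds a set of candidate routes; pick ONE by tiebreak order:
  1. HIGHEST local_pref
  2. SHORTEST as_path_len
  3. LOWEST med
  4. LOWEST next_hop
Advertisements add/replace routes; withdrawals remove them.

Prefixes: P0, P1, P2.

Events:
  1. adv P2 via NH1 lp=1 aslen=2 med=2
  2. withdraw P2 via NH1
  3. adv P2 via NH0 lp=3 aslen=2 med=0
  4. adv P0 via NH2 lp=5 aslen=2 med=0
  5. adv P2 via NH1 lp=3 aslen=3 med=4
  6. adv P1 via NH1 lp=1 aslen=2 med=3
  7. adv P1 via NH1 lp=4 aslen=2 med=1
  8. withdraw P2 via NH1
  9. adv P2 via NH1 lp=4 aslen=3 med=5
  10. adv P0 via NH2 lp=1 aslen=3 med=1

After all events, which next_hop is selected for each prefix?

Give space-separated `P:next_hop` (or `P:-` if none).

Answer: P0:NH2 P1:NH1 P2:NH1

Derivation:
Op 1: best P0=- P1=- P2=NH1
Op 2: best P0=- P1=- P2=-
Op 3: best P0=- P1=- P2=NH0
Op 4: best P0=NH2 P1=- P2=NH0
Op 5: best P0=NH2 P1=- P2=NH0
Op 6: best P0=NH2 P1=NH1 P2=NH0
Op 7: best P0=NH2 P1=NH1 P2=NH0
Op 8: best P0=NH2 P1=NH1 P2=NH0
Op 9: best P0=NH2 P1=NH1 P2=NH1
Op 10: best P0=NH2 P1=NH1 P2=NH1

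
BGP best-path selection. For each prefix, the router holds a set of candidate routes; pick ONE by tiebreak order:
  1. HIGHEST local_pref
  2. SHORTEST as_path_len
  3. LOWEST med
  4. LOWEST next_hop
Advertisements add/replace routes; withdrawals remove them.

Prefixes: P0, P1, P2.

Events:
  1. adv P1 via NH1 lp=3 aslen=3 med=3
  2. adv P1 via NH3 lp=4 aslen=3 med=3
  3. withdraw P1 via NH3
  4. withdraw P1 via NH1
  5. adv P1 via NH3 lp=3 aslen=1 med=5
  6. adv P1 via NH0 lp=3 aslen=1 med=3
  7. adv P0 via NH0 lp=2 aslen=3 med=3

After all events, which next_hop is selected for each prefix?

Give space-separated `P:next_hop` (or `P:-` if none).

Answer: P0:NH0 P1:NH0 P2:-

Derivation:
Op 1: best P0=- P1=NH1 P2=-
Op 2: best P0=- P1=NH3 P2=-
Op 3: best P0=- P1=NH1 P2=-
Op 4: best P0=- P1=- P2=-
Op 5: best P0=- P1=NH3 P2=-
Op 6: best P0=- P1=NH0 P2=-
Op 7: best P0=NH0 P1=NH0 P2=-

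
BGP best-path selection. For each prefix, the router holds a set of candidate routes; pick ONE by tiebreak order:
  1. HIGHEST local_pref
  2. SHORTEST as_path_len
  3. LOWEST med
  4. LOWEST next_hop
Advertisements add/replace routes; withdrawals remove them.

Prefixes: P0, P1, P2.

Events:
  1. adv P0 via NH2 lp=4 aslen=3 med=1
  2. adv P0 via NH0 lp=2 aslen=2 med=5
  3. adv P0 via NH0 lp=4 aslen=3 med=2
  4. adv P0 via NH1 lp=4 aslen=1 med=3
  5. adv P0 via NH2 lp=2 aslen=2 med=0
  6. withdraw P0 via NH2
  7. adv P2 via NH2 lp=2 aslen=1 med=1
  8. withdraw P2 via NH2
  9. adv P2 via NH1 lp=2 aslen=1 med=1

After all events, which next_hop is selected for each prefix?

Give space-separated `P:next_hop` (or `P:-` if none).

Op 1: best P0=NH2 P1=- P2=-
Op 2: best P0=NH2 P1=- P2=-
Op 3: best P0=NH2 P1=- P2=-
Op 4: best P0=NH1 P1=- P2=-
Op 5: best P0=NH1 P1=- P2=-
Op 6: best P0=NH1 P1=- P2=-
Op 7: best P0=NH1 P1=- P2=NH2
Op 8: best P0=NH1 P1=- P2=-
Op 9: best P0=NH1 P1=- P2=NH1

Answer: P0:NH1 P1:- P2:NH1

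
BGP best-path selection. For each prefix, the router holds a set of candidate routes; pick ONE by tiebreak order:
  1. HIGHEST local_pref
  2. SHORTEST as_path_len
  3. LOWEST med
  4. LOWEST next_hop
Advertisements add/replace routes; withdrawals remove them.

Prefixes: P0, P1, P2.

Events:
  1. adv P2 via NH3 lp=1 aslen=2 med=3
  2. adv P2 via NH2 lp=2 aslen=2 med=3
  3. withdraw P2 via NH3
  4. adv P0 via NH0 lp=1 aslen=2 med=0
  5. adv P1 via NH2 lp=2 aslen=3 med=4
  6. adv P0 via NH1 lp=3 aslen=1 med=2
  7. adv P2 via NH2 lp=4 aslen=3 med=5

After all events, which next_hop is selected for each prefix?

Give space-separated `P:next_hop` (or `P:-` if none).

Answer: P0:NH1 P1:NH2 P2:NH2

Derivation:
Op 1: best P0=- P1=- P2=NH3
Op 2: best P0=- P1=- P2=NH2
Op 3: best P0=- P1=- P2=NH2
Op 4: best P0=NH0 P1=- P2=NH2
Op 5: best P0=NH0 P1=NH2 P2=NH2
Op 6: best P0=NH1 P1=NH2 P2=NH2
Op 7: best P0=NH1 P1=NH2 P2=NH2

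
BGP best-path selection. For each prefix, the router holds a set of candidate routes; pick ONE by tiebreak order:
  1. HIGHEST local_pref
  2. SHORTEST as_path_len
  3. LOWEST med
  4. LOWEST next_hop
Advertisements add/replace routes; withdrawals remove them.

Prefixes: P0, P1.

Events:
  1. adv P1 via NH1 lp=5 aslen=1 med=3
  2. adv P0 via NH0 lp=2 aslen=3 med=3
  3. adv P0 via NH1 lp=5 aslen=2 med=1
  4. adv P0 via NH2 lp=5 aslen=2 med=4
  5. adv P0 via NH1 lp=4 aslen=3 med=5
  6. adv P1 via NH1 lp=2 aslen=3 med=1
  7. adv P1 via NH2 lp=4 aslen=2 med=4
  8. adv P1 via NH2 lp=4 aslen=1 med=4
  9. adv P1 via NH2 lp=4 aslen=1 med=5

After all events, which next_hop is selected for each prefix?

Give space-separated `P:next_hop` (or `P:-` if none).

Answer: P0:NH2 P1:NH2

Derivation:
Op 1: best P0=- P1=NH1
Op 2: best P0=NH0 P1=NH1
Op 3: best P0=NH1 P1=NH1
Op 4: best P0=NH1 P1=NH1
Op 5: best P0=NH2 P1=NH1
Op 6: best P0=NH2 P1=NH1
Op 7: best P0=NH2 P1=NH2
Op 8: best P0=NH2 P1=NH2
Op 9: best P0=NH2 P1=NH2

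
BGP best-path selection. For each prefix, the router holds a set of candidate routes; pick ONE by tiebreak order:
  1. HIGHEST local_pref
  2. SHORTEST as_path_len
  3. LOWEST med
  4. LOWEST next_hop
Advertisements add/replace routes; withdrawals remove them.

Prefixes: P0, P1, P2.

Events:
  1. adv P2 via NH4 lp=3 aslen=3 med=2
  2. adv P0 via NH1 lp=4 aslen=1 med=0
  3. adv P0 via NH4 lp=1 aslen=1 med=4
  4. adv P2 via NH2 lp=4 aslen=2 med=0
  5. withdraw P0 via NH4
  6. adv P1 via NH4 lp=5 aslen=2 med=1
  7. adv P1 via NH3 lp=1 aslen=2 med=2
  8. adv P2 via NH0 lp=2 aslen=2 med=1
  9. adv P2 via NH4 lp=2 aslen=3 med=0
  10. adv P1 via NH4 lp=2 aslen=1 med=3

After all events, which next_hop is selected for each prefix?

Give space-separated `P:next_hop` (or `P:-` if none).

Op 1: best P0=- P1=- P2=NH4
Op 2: best P0=NH1 P1=- P2=NH4
Op 3: best P0=NH1 P1=- P2=NH4
Op 4: best P0=NH1 P1=- P2=NH2
Op 5: best P0=NH1 P1=- P2=NH2
Op 6: best P0=NH1 P1=NH4 P2=NH2
Op 7: best P0=NH1 P1=NH4 P2=NH2
Op 8: best P0=NH1 P1=NH4 P2=NH2
Op 9: best P0=NH1 P1=NH4 P2=NH2
Op 10: best P0=NH1 P1=NH4 P2=NH2

Answer: P0:NH1 P1:NH4 P2:NH2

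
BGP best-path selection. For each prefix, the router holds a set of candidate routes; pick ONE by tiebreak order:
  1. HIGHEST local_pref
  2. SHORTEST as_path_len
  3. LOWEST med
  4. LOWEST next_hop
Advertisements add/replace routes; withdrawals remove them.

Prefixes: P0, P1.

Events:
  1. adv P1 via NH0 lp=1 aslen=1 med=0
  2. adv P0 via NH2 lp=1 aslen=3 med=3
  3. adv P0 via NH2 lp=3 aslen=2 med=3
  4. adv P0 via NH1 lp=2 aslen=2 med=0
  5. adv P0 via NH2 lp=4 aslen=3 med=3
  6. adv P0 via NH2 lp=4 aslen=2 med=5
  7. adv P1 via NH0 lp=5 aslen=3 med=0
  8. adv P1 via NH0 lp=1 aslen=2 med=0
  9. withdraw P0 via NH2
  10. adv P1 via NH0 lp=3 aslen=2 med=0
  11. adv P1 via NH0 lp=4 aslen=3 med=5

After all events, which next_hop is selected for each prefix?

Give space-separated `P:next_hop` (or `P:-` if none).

Op 1: best P0=- P1=NH0
Op 2: best P0=NH2 P1=NH0
Op 3: best P0=NH2 P1=NH0
Op 4: best P0=NH2 P1=NH0
Op 5: best P0=NH2 P1=NH0
Op 6: best P0=NH2 P1=NH0
Op 7: best P0=NH2 P1=NH0
Op 8: best P0=NH2 P1=NH0
Op 9: best P0=NH1 P1=NH0
Op 10: best P0=NH1 P1=NH0
Op 11: best P0=NH1 P1=NH0

Answer: P0:NH1 P1:NH0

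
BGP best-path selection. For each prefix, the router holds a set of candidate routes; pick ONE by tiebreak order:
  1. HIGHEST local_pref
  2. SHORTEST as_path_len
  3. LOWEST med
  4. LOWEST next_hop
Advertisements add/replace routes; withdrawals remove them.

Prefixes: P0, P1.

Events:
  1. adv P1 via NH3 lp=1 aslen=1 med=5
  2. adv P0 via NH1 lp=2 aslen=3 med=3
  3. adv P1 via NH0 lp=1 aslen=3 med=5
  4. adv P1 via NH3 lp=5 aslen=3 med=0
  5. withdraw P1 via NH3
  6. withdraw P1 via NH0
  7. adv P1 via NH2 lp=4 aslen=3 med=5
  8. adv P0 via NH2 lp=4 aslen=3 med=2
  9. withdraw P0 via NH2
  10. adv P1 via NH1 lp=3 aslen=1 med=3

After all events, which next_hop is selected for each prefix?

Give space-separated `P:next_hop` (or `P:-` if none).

Answer: P0:NH1 P1:NH2

Derivation:
Op 1: best P0=- P1=NH3
Op 2: best P0=NH1 P1=NH3
Op 3: best P0=NH1 P1=NH3
Op 4: best P0=NH1 P1=NH3
Op 5: best P0=NH1 P1=NH0
Op 6: best P0=NH1 P1=-
Op 7: best P0=NH1 P1=NH2
Op 8: best P0=NH2 P1=NH2
Op 9: best P0=NH1 P1=NH2
Op 10: best P0=NH1 P1=NH2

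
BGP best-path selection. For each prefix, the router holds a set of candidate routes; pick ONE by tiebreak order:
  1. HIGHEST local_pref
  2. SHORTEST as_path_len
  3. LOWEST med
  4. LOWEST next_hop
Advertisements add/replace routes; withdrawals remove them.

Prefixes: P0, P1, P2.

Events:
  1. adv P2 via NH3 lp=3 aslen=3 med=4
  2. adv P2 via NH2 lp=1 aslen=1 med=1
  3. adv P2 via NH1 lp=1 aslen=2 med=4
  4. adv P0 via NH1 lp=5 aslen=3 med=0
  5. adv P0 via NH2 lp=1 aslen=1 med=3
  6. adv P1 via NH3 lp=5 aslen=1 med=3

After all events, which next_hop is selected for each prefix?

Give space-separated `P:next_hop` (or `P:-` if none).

Answer: P0:NH1 P1:NH3 P2:NH3

Derivation:
Op 1: best P0=- P1=- P2=NH3
Op 2: best P0=- P1=- P2=NH3
Op 3: best P0=- P1=- P2=NH3
Op 4: best P0=NH1 P1=- P2=NH3
Op 5: best P0=NH1 P1=- P2=NH3
Op 6: best P0=NH1 P1=NH3 P2=NH3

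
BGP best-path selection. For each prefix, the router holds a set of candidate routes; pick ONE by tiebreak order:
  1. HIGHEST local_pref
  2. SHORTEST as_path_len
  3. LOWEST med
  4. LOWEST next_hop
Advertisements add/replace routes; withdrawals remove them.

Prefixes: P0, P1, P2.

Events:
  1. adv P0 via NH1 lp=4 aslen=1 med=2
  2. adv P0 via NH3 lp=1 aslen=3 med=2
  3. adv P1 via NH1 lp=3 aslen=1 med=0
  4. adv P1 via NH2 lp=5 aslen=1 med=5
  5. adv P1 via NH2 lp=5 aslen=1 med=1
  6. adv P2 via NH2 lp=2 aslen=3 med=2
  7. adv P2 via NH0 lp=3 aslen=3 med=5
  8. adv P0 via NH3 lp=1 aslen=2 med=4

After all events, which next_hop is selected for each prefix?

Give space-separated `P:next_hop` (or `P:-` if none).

Answer: P0:NH1 P1:NH2 P2:NH0

Derivation:
Op 1: best P0=NH1 P1=- P2=-
Op 2: best P0=NH1 P1=- P2=-
Op 3: best P0=NH1 P1=NH1 P2=-
Op 4: best P0=NH1 P1=NH2 P2=-
Op 5: best P0=NH1 P1=NH2 P2=-
Op 6: best P0=NH1 P1=NH2 P2=NH2
Op 7: best P0=NH1 P1=NH2 P2=NH0
Op 8: best P0=NH1 P1=NH2 P2=NH0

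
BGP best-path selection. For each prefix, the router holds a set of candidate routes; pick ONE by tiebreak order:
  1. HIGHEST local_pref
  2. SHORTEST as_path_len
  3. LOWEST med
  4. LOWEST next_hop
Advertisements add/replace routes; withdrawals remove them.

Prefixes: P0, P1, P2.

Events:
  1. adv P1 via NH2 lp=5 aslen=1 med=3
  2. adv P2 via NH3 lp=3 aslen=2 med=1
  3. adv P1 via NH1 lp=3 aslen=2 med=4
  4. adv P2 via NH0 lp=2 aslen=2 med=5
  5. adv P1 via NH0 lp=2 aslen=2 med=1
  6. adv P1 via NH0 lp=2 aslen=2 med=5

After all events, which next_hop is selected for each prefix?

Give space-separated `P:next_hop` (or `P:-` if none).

Op 1: best P0=- P1=NH2 P2=-
Op 2: best P0=- P1=NH2 P2=NH3
Op 3: best P0=- P1=NH2 P2=NH3
Op 4: best P0=- P1=NH2 P2=NH3
Op 5: best P0=- P1=NH2 P2=NH3
Op 6: best P0=- P1=NH2 P2=NH3

Answer: P0:- P1:NH2 P2:NH3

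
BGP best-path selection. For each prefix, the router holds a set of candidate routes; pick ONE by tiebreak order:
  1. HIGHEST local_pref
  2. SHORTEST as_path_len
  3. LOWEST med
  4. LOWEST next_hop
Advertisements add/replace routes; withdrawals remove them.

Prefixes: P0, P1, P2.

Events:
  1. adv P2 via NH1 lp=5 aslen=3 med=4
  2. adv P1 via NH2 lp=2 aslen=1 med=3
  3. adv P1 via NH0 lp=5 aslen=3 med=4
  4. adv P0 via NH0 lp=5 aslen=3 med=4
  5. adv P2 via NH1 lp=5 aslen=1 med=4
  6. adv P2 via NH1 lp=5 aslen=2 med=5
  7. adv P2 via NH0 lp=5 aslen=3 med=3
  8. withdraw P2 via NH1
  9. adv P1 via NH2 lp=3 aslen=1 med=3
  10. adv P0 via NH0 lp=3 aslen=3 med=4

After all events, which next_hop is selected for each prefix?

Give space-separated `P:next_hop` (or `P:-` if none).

Op 1: best P0=- P1=- P2=NH1
Op 2: best P0=- P1=NH2 P2=NH1
Op 3: best P0=- P1=NH0 P2=NH1
Op 4: best P0=NH0 P1=NH0 P2=NH1
Op 5: best P0=NH0 P1=NH0 P2=NH1
Op 6: best P0=NH0 P1=NH0 P2=NH1
Op 7: best P0=NH0 P1=NH0 P2=NH1
Op 8: best P0=NH0 P1=NH0 P2=NH0
Op 9: best P0=NH0 P1=NH0 P2=NH0
Op 10: best P0=NH0 P1=NH0 P2=NH0

Answer: P0:NH0 P1:NH0 P2:NH0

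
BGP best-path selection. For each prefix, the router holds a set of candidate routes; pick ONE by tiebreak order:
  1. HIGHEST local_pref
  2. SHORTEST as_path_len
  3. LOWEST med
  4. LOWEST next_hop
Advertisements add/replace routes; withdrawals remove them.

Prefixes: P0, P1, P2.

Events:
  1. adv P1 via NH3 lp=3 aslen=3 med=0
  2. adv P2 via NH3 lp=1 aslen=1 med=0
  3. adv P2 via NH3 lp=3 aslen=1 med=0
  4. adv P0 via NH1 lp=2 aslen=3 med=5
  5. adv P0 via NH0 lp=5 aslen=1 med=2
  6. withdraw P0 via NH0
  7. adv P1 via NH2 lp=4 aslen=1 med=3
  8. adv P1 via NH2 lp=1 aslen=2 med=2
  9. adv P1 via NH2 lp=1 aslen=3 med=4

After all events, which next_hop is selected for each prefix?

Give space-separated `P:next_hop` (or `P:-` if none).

Answer: P0:NH1 P1:NH3 P2:NH3

Derivation:
Op 1: best P0=- P1=NH3 P2=-
Op 2: best P0=- P1=NH3 P2=NH3
Op 3: best P0=- P1=NH3 P2=NH3
Op 4: best P0=NH1 P1=NH3 P2=NH3
Op 5: best P0=NH0 P1=NH3 P2=NH3
Op 6: best P0=NH1 P1=NH3 P2=NH3
Op 7: best P0=NH1 P1=NH2 P2=NH3
Op 8: best P0=NH1 P1=NH3 P2=NH3
Op 9: best P0=NH1 P1=NH3 P2=NH3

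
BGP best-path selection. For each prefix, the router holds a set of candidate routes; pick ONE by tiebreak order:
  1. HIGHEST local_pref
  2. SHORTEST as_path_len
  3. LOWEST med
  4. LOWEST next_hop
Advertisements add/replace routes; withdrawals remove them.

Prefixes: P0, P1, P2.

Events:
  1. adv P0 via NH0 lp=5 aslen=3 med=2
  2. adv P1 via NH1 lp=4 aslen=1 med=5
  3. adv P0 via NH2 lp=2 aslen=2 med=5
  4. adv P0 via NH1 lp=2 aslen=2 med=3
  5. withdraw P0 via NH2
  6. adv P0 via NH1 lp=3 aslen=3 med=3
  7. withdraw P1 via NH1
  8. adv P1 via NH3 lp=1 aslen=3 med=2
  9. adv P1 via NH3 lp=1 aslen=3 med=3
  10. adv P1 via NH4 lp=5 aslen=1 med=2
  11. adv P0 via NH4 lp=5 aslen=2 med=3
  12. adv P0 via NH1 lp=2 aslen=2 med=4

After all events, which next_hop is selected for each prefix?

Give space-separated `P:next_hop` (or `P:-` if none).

Answer: P0:NH4 P1:NH4 P2:-

Derivation:
Op 1: best P0=NH0 P1=- P2=-
Op 2: best P0=NH0 P1=NH1 P2=-
Op 3: best P0=NH0 P1=NH1 P2=-
Op 4: best P0=NH0 P1=NH1 P2=-
Op 5: best P0=NH0 P1=NH1 P2=-
Op 6: best P0=NH0 P1=NH1 P2=-
Op 7: best P0=NH0 P1=- P2=-
Op 8: best P0=NH0 P1=NH3 P2=-
Op 9: best P0=NH0 P1=NH3 P2=-
Op 10: best P0=NH0 P1=NH4 P2=-
Op 11: best P0=NH4 P1=NH4 P2=-
Op 12: best P0=NH4 P1=NH4 P2=-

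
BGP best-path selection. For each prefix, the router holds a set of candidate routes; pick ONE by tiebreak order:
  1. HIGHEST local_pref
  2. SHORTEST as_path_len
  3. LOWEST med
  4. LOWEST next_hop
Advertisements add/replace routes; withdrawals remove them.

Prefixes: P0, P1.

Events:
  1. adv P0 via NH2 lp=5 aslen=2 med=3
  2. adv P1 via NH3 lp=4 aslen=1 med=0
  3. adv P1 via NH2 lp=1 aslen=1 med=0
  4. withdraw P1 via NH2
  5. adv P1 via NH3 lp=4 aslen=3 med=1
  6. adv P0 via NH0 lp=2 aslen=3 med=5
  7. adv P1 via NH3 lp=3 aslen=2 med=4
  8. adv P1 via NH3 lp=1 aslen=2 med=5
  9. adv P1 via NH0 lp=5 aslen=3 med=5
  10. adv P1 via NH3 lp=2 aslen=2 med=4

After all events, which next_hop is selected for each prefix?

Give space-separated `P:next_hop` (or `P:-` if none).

Answer: P0:NH2 P1:NH0

Derivation:
Op 1: best P0=NH2 P1=-
Op 2: best P0=NH2 P1=NH3
Op 3: best P0=NH2 P1=NH3
Op 4: best P0=NH2 P1=NH3
Op 5: best P0=NH2 P1=NH3
Op 6: best P0=NH2 P1=NH3
Op 7: best P0=NH2 P1=NH3
Op 8: best P0=NH2 P1=NH3
Op 9: best P0=NH2 P1=NH0
Op 10: best P0=NH2 P1=NH0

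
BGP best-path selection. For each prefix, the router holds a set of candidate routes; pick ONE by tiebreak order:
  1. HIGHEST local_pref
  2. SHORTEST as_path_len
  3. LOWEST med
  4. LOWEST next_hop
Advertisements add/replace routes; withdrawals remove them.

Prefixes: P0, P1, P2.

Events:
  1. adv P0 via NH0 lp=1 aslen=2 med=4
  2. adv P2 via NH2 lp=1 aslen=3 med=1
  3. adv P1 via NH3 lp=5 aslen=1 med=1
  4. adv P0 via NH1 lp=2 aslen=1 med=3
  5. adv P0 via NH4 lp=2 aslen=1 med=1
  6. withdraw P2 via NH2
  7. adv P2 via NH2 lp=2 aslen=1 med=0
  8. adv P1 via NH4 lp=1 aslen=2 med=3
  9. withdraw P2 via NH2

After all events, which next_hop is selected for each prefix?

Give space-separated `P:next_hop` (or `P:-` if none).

Answer: P0:NH4 P1:NH3 P2:-

Derivation:
Op 1: best P0=NH0 P1=- P2=-
Op 2: best P0=NH0 P1=- P2=NH2
Op 3: best P0=NH0 P1=NH3 P2=NH2
Op 4: best P0=NH1 P1=NH3 P2=NH2
Op 5: best P0=NH4 P1=NH3 P2=NH2
Op 6: best P0=NH4 P1=NH3 P2=-
Op 7: best P0=NH4 P1=NH3 P2=NH2
Op 8: best P0=NH4 P1=NH3 P2=NH2
Op 9: best P0=NH4 P1=NH3 P2=-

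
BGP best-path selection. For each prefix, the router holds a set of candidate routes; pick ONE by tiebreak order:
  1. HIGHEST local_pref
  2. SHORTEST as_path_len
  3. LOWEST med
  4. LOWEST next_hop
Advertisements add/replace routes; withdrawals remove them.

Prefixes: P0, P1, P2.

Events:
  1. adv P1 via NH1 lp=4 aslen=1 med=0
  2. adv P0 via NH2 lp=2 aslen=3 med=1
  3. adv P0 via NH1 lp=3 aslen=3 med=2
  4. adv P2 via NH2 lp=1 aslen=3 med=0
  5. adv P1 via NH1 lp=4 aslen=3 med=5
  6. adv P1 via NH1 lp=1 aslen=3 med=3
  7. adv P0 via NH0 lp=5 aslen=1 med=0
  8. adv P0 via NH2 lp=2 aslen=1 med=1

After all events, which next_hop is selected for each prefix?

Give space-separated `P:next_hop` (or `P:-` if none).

Answer: P0:NH0 P1:NH1 P2:NH2

Derivation:
Op 1: best P0=- P1=NH1 P2=-
Op 2: best P0=NH2 P1=NH1 P2=-
Op 3: best P0=NH1 P1=NH1 P2=-
Op 4: best P0=NH1 P1=NH1 P2=NH2
Op 5: best P0=NH1 P1=NH1 P2=NH2
Op 6: best P0=NH1 P1=NH1 P2=NH2
Op 7: best P0=NH0 P1=NH1 P2=NH2
Op 8: best P0=NH0 P1=NH1 P2=NH2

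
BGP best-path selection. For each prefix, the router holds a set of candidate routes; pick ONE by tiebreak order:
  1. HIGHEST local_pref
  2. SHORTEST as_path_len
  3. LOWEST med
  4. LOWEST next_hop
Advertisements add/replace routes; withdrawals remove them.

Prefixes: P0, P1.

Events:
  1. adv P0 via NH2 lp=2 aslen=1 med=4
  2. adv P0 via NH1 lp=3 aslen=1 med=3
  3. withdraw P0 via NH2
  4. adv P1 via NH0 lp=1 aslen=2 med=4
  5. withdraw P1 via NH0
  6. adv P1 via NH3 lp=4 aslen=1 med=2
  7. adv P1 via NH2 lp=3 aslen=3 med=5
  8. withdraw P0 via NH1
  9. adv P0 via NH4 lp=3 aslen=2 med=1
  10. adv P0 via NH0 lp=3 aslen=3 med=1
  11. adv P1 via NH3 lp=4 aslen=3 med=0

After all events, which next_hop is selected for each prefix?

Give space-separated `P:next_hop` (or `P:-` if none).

Answer: P0:NH4 P1:NH3

Derivation:
Op 1: best P0=NH2 P1=-
Op 2: best P0=NH1 P1=-
Op 3: best P0=NH1 P1=-
Op 4: best P0=NH1 P1=NH0
Op 5: best P0=NH1 P1=-
Op 6: best P0=NH1 P1=NH3
Op 7: best P0=NH1 P1=NH3
Op 8: best P0=- P1=NH3
Op 9: best P0=NH4 P1=NH3
Op 10: best P0=NH4 P1=NH3
Op 11: best P0=NH4 P1=NH3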